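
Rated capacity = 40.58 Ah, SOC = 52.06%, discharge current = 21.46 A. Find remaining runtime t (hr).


Step 1: remaining = SOC/100 * C_total = 52.06/100 * 40.58 = 21.126 Ah
Step 2: t = remaining / I = 21.126 / 21.46 = 0.9844 hr

0.9844 hr


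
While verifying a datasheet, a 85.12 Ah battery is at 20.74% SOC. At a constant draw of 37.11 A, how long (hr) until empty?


Step 1: remaining = SOC/100 * C_total = 20.74/100 * 85.12 = 17.654 Ah
Step 2: t = remaining / I = 17.654 / 37.11 = 0.4757 hr

0.4757 hr


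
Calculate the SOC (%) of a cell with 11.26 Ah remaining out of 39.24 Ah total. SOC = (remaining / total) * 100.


SOC% = 11.26 / 39.24 * 100 = 28.70%

28.70%


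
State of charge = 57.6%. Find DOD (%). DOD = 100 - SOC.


Complement of SOC: DOD = 100% - 57.6% = 42.4%

42.4%


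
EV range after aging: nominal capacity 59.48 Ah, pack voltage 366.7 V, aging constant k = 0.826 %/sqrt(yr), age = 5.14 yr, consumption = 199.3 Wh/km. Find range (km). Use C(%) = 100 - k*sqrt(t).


Step 1: capacity retention = 100 - 0.826 * sqrt(5.14) = 100 - 0.826 * 2.2672 = 98.127%
Step 2: C_now = 59.48 * 98.127/100 = 58.366 Ah
Step 3: E_pack = V * C_now = 366.7 * 58.366 = 21403 Wh
Step 4: range = E_pack / consumption = 21403 / 199.3 = 107.4 km

107.4 km


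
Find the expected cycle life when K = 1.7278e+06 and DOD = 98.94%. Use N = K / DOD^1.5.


Step 1: DOD^1.5 = 98.94^1.5 = 984.14
Step 2: N = 1.7278e+06 / 984.14 = 1756 cycles

1756 cycles


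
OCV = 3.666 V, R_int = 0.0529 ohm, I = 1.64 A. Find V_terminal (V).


IR drop = 1.64 * 0.0529 = 0.086756 V
V = 3.666 - 0.086756 = 3.579 V

3.579 V


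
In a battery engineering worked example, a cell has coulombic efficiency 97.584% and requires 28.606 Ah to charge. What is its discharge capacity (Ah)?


Q_dis = eta/100 * Q_chg = 97.584/100 * 28.606 = 27.91 Ah

27.91 Ah


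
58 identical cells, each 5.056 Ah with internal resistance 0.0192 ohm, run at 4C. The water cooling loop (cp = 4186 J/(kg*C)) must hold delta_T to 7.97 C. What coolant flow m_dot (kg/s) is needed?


Step 1: I = 4 * 5.056 = 20.224 A
Step 2: Q_cell = I^2 * R = 20.224^2 * 0.0192 = 7.853 W
Step 3: Q_total = 58 * 7.853 = 455.47 W
Step 4: m_dot = Q_total / (cp * dT) = 455.47 / (4186 * 7.97) = 0.01365 kg/s

0.01365 kg/s


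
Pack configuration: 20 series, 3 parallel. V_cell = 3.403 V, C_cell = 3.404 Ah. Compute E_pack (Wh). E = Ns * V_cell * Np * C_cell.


E = Ns * Vcell * Np * Ccell = 20 * 3.403 * 3 * 3.404 = 695.0 Wh

695.0 Wh


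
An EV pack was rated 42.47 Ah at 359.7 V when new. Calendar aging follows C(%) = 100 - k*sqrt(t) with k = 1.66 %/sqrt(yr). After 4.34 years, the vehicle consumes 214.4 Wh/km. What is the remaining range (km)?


Step 1: capacity retention = 100 - 1.66 * sqrt(4.34) = 100 - 1.66 * 2.0833 = 96.542%
Step 2: C_now = 42.47 * 96.542/100 = 41.001 Ah
Step 3: E_pack = V * C_now = 359.7 * 41.001 = 14748 Wh
Step 4: range = E_pack / consumption = 14748 / 214.4 = 68.79 km

68.79 km


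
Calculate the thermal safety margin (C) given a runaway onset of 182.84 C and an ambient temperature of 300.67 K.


Convert: T_ambient = 300.67 K = 27.52 C
margin = 182.84 - 27.52 = 155.32 C

155.32 C


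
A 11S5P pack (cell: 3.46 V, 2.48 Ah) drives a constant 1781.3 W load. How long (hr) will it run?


Step 1: E_pack = Ns * V_cell * Np * C_cell = 11 * 3.46 * 5 * 2.48 = 471.94 Wh
Step 2: t = E_pack / P = 471.94 / 1781.3 = 0.2649 hr

0.2649 hr


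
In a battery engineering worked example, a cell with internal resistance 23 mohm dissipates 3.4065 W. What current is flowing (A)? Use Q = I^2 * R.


Convert: R = 23 mohm = 0.023 ohm
I = sqrt(Q / R) = sqrt(3.4065 / 0.023) = sqrt(148.11) = 12.17 A

12.17 A


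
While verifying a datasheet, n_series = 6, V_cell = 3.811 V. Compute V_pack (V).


With 6 cells in series at 3.811 V each, V_pack = 22.866 V

22.866 V


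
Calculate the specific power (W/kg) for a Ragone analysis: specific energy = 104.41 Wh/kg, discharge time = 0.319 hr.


P_specific = E / t = 104.41 / 0.319 = 327.3 W/kg

327.3 W/kg


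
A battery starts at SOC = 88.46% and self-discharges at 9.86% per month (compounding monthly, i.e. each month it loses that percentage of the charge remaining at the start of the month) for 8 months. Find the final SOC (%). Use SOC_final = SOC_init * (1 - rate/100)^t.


Monthly retention factor = 1 - 9.86/100 = 0.9014
Over 8 months: factor^8 = 0.43585
SOC_final = 88.46 * 0.43585 = 38.56%

38.56%


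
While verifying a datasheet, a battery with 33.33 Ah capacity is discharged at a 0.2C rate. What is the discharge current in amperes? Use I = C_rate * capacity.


I = C_rate * capacity = 0.2 * 33.33 = 6.666 A

6.666 A


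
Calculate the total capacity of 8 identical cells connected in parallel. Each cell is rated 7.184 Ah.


C_total = 8 * 7.184 = 57.472 Ah

57.472 Ah


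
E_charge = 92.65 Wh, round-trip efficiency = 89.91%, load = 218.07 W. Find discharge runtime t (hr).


Step 1: E_discharge = eta/100 * E_charge = 89.91/100 * 92.65 = 83.302 Wh
Step 2: t = E_discharge / P = 83.302 / 218.07 = 0.3820 hr

0.3820 hr


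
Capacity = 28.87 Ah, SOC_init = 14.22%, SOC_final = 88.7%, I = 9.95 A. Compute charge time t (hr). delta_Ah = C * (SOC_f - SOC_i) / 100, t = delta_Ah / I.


delta_Ah = 28.87 * (88.7 - 14.22) / 100 = 21.502 Ah
t = delta_Ah / I = 21.502 / 9.95 = 2.161 hr

2.161 hr


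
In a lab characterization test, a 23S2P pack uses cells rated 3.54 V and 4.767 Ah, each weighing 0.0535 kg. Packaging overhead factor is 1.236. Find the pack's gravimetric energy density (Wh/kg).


Step 1: V_pack = 23 * 3.54 = 81.42 V
Step 2: C_pack = 2 * 4.767 = 9.534 Ah
Step 3: E_pack = V_pack * C_pack = 81.42 * 9.534 = 776.26 Wh
Step 4: m_pack = 23 * 2 * 0.0535 * 1.236 = 3.0418 kg
Step 5: ED = E_pack / m_pack = 776.26 / 3.0418 = 255.2 Wh/kg

255.2 Wh/kg


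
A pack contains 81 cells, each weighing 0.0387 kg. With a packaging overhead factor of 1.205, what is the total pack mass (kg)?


m_pack = n * m_cell * overhead = 81 * 0.0387 * 1.205 = 3.777 kg

3.777 kg


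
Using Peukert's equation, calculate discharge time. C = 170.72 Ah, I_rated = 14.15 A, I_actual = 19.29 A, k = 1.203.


Step 1: t_rated = C / I_rated = 170.72 / 14.15 = 12.065 hr
Step 2: ratio = 14.15 / 19.29 = 0.73354
Step 3: ratio^k = 0.73354^1.203 = 0.68882
Step 4: t = t_rated * ratio^k = 12.065 * 0.68882 = 8.311 hr

8.311 hr


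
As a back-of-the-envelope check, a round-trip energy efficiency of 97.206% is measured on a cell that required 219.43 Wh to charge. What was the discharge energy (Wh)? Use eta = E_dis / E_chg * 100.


E_dis = eta/100 * E_chg = 97.206/100 * 219.43 = 213.3 Wh

213.3 Wh


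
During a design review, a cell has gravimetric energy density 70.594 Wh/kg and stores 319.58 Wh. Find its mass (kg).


m = E / ED = 319.58 / 70.594 = 4.527 kg

4.527 kg


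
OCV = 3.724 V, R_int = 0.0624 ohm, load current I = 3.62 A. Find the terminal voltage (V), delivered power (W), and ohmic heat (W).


Step 1: V_terminal = OCV - I*R = 3.724 - 3.62 * 0.0624 = 3.4981 V
Step 2: P_out = V_terminal * I = 3.4981 * 3.62 = 12.66 W
Step 3: Q = I^2 * R = 3.62^2 * 0.0624 = 0.8177 W

V=3.4981 V, P=12.66 W, Q=0.8177 W


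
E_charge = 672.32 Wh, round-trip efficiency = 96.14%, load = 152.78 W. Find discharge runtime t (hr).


Step 1: E_discharge = eta/100 * E_charge = 96.14/100 * 672.32 = 646.37 Wh
Step 2: t = E_discharge / P = 646.37 / 152.78 = 4.231 hr

4.231 hr


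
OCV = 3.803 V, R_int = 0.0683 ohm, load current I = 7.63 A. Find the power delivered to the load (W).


Step 1: V_terminal = OCV - I*R = 3.803 - 7.63 * 0.0683 = 3.2819 V
Step 2: P_out = V_terminal * I = 3.2819 * 7.63 = 25.04 W

25.04 W


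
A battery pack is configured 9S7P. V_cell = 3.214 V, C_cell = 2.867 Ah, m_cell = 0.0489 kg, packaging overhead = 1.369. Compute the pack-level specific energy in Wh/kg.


Step 1: V_pack = 9 * 3.214 = 28.926 V
Step 2: C_pack = 7 * 2.867 = 20.069 Ah
Step 3: E_pack = V_pack * C_pack = 28.926 * 20.069 = 580.52 Wh
Step 4: m_pack = 9 * 7 * 0.0489 * 1.369 = 4.2175 kg
Step 5: ED = E_pack / m_pack = 580.52 / 4.2175 = 137.6 Wh/kg

137.6 Wh/kg


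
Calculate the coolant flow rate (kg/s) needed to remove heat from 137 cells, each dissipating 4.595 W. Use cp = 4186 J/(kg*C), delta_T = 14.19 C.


Step 1: Total heat Q = 137 * 4.595 W = 629.52 W
Step 2: denom = cp * dT = 4186 * 14.19 = 59399
Step 3: m_dot = 629.52 / 59399 = 0.01060 kg/s

0.01060 kg/s


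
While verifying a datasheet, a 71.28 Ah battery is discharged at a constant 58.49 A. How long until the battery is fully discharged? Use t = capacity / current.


Runtime = 71.28 Ah / 58.49 A = 1.219 hr

1.219 hr


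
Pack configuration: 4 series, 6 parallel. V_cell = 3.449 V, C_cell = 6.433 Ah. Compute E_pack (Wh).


V_pack = 4 * 3.449 = 13.796 V
C_pack = 6 * 6.433 = 38.598 Ah
E = V_pack * C_pack = 13.796 * 38.598 = 532.5 Wh

532.5 Wh


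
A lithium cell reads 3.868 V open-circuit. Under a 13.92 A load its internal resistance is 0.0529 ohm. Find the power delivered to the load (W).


Step 1: V_terminal = OCV - I*R = 3.868 - 13.92 * 0.0529 = 3.1316 V
Step 2: P_out = V_terminal * I = 3.1316 * 13.92 = 43.59 W

43.59 W


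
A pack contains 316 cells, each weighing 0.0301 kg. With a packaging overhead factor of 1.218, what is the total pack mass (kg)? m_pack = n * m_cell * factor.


m_pack = n * m_cell * overhead = 316 * 0.0301 * 1.218 = 11.59 kg

11.59 kg


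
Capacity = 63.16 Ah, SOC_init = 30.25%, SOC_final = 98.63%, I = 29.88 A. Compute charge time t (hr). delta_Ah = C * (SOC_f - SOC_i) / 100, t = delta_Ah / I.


Step 1: dSOC = 98.63% - 30.25% = 68.38%
Step 2: delta_Ah = 63.16 * 68.38 / 100 = 43.189 Ah
Step 3: t = 43.189 / 29.88 = 1.445 hr

1.445 hr


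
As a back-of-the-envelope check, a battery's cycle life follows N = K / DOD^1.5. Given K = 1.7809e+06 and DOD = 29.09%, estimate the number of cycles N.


Step 1: DOD^1.5 = 29.09^1.5 = 156.9
Step 2: N = 1.7809e+06 / 156.9 = 11350 cycles

11350 cycles


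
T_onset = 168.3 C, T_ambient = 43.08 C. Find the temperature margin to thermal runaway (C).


margin = T_onset - T_ambient = 168.3 - 43.08 = 125.22 C

125.22 C


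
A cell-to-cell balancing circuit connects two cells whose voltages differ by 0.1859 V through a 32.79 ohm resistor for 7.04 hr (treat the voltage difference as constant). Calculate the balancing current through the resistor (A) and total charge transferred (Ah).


I_bal = dV / R = 0.1859 / 32.79 = 0.0056694 A
Q = I_bal * t = 0.0056694 * 7.04 = 0.03991 Ah

I=0.0056694 A, Q=0.03991 Ah


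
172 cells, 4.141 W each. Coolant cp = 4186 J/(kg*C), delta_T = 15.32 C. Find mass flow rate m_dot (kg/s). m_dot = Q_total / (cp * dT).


Q_total = 172 * 4.141 = 712.25 W
m_dot = Q_total / (cp * dT) = 712.25 / (4186 * 15.32) = 0.01111 kg/s

0.01111 kg/s


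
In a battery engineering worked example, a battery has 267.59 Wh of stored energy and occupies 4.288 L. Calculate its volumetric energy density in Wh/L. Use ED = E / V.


Volumetric ED = 267.59 Wh / 4.288 L = 62.40 Wh/L

62.40 Wh/L


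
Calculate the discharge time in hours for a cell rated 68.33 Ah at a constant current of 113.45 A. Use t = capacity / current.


t = capacity / current = 68.33 / 113.45 = 0.6023 hr

0.6023 hr


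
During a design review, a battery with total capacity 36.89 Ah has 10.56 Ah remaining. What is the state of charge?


SOC% = 10.56 / 36.89 * 100 = 28.63%

28.63%


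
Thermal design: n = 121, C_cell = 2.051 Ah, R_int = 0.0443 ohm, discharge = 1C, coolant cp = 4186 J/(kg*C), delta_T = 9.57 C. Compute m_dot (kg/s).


Step 1: I = 1 * 2.051 = 2.051 A
Step 2: Q_cell = I^2 * R = 2.051^2 * 0.0443 = 0.18635 W
Step 3: Q_total = 121 * 0.18635 = 22.548 W
Step 4: m_dot = Q_total / (cp * dT) = 22.548 / (4186 * 9.57) = 5.629e-04 kg/s

5.629e-04 kg/s


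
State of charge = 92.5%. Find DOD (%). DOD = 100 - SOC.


Complement of SOC: DOD = 100% - 92.5% = 7.5%

7.5%


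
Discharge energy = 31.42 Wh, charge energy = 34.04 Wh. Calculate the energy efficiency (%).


eta_e = E_dis / E_chg * 100 = 31.42 / 34.04 * 100 = 92.30%

92.30%


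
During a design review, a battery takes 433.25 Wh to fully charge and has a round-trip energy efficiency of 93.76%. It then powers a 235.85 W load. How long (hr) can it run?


Step 1: E_discharge = eta/100 * E_charge = 93.76/100 * 433.25 = 406.22 Wh
Step 2: t = E_discharge / P = 406.22 / 235.85 = 1.722 hr

1.722 hr


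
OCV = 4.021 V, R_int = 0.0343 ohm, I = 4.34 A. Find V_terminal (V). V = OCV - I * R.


IR drop = 4.34 * 0.0343 = 0.14886 V
V = 4.021 - 0.14886 = 3.872 V

3.872 V


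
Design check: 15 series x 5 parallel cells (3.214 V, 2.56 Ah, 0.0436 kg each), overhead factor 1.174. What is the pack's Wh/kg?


Step 1: V_pack = 15 * 3.214 = 48.21 V
Step 2: C_pack = 5 * 2.56 = 12.8 Ah
Step 3: E_pack = V_pack * C_pack = 48.21 * 12.8 = 617.09 Wh
Step 4: m_pack = 15 * 5 * 0.0436 * 1.174 = 3.839 kg
Step 5: ED = E_pack / m_pack = 617.09 / 3.839 = 160.7 Wh/kg

160.7 Wh/kg


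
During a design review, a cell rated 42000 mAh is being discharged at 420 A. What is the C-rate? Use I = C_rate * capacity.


Convert: capacity = 42000 mAh = 42 Ah
C_rate = I / capacity = 420 / 42 = 10C

10C


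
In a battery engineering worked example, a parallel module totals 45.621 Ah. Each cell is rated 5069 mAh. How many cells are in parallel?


Convert: C_cell = 5069 mAh = 5.069 Ah
n = C_total / C_cell = 45.621 / 5.069 = 9

9


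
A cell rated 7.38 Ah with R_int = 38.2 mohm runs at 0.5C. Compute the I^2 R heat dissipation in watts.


Convert: R = 38.2 mohm = 0.0382 ohm
Step 1: I = C_rate * capacity = 0.5 * 7.38 = 3.69 A
Step 2: Q = I^2 * R = 3.69^2 * 0.0382 = 13.616 * 0.0382 = 0.5201 W

0.5201 W


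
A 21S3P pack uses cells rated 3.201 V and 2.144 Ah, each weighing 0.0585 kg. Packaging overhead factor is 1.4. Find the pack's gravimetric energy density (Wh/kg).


Step 1: V_pack = 21 * 3.201 = 67.221 V
Step 2: C_pack = 3 * 2.144 = 6.432 Ah
Step 3: E_pack = V_pack * C_pack = 67.221 * 6.432 = 432.37 Wh
Step 4: m_pack = 21 * 3 * 0.0585 * 1.4 = 5.1597 kg
Step 5: ED = E_pack / m_pack = 432.37 / 5.1597 = 83.80 Wh/kg

83.80 Wh/kg


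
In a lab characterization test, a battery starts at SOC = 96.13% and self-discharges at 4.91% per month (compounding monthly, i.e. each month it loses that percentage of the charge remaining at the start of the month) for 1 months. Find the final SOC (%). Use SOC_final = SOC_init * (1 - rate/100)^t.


Monthly retention factor = 1 - 4.91/100 = 0.9509
Over 1 months: factor^1 = 0.9509
SOC_final = 96.13 * 0.9509 = 91.41%

91.41%


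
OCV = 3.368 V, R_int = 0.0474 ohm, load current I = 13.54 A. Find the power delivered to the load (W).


Step 1: V_terminal = OCV - I*R = 3.368 - 13.54 * 0.0474 = 2.7262 V
Step 2: P_out = V_terminal * I = 2.7262 * 13.54 = 36.91 W

36.91 W


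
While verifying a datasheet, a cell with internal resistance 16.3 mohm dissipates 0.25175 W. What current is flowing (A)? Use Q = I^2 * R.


Convert: R = 16.3 mohm = 0.0163 ohm
I = sqrt(Q / R) = sqrt(0.25175 / 0.0163) = sqrt(15.445) = 3.930 A

3.930 A


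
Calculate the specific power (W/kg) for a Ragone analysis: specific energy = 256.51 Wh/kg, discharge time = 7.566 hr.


Specific power = 256.51 Wh/kg / 7.566 hr = 33.90 W/kg

33.90 W/kg


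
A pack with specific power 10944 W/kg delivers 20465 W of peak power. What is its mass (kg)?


m = P / SP = 20465 / 10944 = 1.870 kg

1.870 kg


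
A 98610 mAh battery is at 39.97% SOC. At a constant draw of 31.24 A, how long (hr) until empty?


Convert: C_total = 98610 mAh = 98.61 Ah
Step 1: remaining = SOC/100 * C_total = 39.97/100 * 98.61 = 39.414 Ah
Step 2: t = remaining / I = 39.414 / 31.24 = 1.262 hr

1.262 hr


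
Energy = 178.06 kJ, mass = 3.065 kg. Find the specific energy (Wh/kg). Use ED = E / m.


Convert: E = 178.06 kJ = 49.461 Wh
ED = E / m = 49.461 / 3.065 = 16.14 Wh/kg

16.14 Wh/kg


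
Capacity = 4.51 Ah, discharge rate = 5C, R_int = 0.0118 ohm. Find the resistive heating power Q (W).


Step 1: I = C_rate * capacity = 5 * 4.51 = 22.55 A
Step 2: Q = I^2 * R = 22.55^2 * 0.0118 = 508.5 * 0.0118 = 6.000 W

6.000 W


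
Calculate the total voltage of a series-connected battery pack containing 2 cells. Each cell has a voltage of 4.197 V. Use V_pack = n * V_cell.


With 2 cells in series at 4.197 V each, V_pack = 8.394 V

8.394 V


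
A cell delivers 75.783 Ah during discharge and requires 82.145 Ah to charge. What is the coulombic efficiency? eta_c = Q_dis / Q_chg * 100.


eta_c = Q_dis / Q_chg * 100 = 75.783 / 82.145 * 100 = 92.26%

92.26%


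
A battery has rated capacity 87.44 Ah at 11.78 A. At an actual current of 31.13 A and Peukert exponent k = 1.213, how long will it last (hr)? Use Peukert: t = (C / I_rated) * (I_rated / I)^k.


t_rated = C / I_rated = 87.44 / 11.78 = 7.4228 hr
(I_rated/I)^k = (0.37841)^1.213 = 0.30766
t = t_rated * (I_rated/I)^k = 7.4228 * 0.30766 = 2.284 hr

2.284 hr


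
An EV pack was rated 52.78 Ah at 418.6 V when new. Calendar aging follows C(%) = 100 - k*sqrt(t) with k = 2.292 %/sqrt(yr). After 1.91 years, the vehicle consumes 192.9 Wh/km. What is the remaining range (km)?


Step 1: capacity retention = 100 - 2.292 * sqrt(1.91) = 100 - 2.292 * 1.382 = 96.832%
Step 2: C_now = 52.78 * 96.832/100 = 51.108 Ah
Step 3: E_pack = V * C_now = 418.6 * 51.108 = 21394 Wh
Step 4: range = E_pack / consumption = 21394 / 192.9 = 110.9 km

110.9 km


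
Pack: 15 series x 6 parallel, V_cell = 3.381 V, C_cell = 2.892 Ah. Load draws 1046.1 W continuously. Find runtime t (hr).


Step 1: E_pack = Ns * V_cell * Np * C_cell = 15 * 3.381 * 6 * 2.892 = 880.01 Wh
Step 2: t = E_pack / P = 880.01 / 1046.1 = 0.8412 hr

0.8412 hr


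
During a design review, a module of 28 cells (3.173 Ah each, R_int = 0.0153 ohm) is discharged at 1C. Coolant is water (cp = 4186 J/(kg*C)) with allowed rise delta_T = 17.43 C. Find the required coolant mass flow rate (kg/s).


Step 1: I = 1 * 3.173 = 3.173 A
Step 2: Q_cell = I^2 * R = 3.173^2 * 0.0153 = 0.15404 W
Step 3: Q_total = 28 * 0.15404 = 4.3131 W
Step 4: m_dot = Q_total / (cp * dT) = 4.3131 / (4186 * 17.43) = 5.911e-05 kg/s

5.911e-05 kg/s


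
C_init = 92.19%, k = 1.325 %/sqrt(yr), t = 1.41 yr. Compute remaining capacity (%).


sqrt(t) = sqrt(1.41) = 1.1874
C_final = 92.19 - 1.325 * 1.1874 = 90.62%

90.62%


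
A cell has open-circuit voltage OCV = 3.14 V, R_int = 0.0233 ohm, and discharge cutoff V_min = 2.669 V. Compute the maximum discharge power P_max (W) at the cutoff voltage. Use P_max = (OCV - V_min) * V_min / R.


dV = OCV - V_min = 0.471 V (so I_max = dV / R)
P_max = dV * V_min / R = 0.471 * 2.669 / 0.0233 = 53.95 W

53.95 W


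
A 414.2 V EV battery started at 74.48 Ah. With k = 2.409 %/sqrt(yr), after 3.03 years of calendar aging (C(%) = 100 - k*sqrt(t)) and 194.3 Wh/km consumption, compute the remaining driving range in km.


Step 1: capacity retention = 100 - 2.409 * sqrt(3.03) = 100 - 2.409 * 1.7407 = 95.807%
Step 2: C_now = 74.48 * 95.807/100 = 71.357 Ah
Step 3: E_pack = V * C_now = 414.2 * 71.357 = 29556 Wh
Step 4: range = E_pack / consumption = 29556 / 194.3 = 152.1 km

152.1 km


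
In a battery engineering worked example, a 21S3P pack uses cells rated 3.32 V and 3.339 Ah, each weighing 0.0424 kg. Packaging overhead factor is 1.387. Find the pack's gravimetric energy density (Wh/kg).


Step 1: V_pack = 21 * 3.32 = 69.72 V
Step 2: C_pack = 3 * 3.339 = 10.017 Ah
Step 3: E_pack = V_pack * C_pack = 69.72 * 10.017 = 698.39 Wh
Step 4: m_pack = 21 * 3 * 0.0424 * 1.387 = 3.705 kg
Step 5: ED = E_pack / m_pack = 698.39 / 3.705 = 188.5 Wh/kg

188.5 Wh/kg


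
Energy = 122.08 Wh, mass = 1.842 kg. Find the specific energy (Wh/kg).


Specific energy = 122.08 Wh / 1.842 kg = 66.28 Wh/kg

66.28 Wh/kg


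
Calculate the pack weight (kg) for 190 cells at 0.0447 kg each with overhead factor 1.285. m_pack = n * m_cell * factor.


m_pack = n * m_cell * overhead = 190 * 0.0447 * 1.285 = 10.91 kg

10.91 kg


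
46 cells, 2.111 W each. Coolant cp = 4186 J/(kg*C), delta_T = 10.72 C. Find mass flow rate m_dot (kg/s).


Q_total = 46 * 2.111 = 97.106 W
m_dot = Q_total / (cp * dT) = 97.106 / (4186 * 10.72) = 0.002164 kg/s

0.002164 kg/s


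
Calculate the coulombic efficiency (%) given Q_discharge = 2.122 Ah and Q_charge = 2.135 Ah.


eta_c = Q_dis / Q_chg * 100 = 2.122 / 2.135 * 100 = 99.39%

99.39%


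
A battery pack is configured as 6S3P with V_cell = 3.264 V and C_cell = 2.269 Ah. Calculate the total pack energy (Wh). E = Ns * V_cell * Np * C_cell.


V_pack = 6 * 3.264 = 19.584 V
C_pack = 3 * 2.269 = 6.807 Ah
E = V_pack * C_pack = 19.584 * 6.807 = 133.3 Wh

133.3 Wh


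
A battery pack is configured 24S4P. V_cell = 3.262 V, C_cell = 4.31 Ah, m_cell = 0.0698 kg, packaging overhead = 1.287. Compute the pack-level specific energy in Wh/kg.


Step 1: V_pack = 24 * 3.262 = 78.288 V
Step 2: C_pack = 4 * 4.31 = 17.24 Ah
Step 3: E_pack = V_pack * C_pack = 78.288 * 17.24 = 1349.7 Wh
Step 4: m_pack = 24 * 4 * 0.0698 * 1.287 = 8.6239 kg
Step 5: ED = E_pack / m_pack = 1349.7 / 8.6239 = 156.5 Wh/kg

156.5 Wh/kg


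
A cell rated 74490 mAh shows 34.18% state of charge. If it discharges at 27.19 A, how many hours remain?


Convert: C_total = 74490 mAh = 74.49 Ah
Step 1: remaining = SOC/100 * C_total = 34.18/100 * 74.49 = 25.461 Ah
Step 2: t = remaining / I = 25.461 / 27.19 = 0.9364 hr

0.9364 hr


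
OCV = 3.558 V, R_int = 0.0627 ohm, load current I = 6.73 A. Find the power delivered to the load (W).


Step 1: V_terminal = OCV - I*R = 3.558 - 6.73 * 0.0627 = 3.136 V
Step 2: P_out = V_terminal * I = 3.136 * 6.73 = 21.11 W

21.11 W


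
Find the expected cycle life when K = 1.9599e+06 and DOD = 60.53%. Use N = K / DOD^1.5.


DOD^1.5 = 470.93
N = K / DOD^1.5 = 1.9599e+06 / 470.93 = 4162

4162 cycles


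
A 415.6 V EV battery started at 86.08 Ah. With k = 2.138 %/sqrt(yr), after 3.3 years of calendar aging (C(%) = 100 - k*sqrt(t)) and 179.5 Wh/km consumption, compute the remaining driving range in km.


Step 1: capacity retention = 100 - 2.138 * sqrt(3.3) = 100 - 2.138 * 1.8166 = 96.116%
Step 2: C_now = 86.08 * 96.116/100 = 82.737 Ah
Step 3: E_pack = V * C_now = 415.6 * 82.737 = 34385 Wh
Step 4: range = E_pack / consumption = 34385 / 179.5 = 191.6 km

191.6 km


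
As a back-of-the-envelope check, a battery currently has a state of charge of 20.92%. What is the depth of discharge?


DOD = 100 - SOC = 100 - 20.92 = 79.08%

79.08%


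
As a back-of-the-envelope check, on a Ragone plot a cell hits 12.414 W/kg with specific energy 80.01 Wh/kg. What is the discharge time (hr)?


t = E / P = 80.01 / 12.414 = 6.445 hr

6.445 hr


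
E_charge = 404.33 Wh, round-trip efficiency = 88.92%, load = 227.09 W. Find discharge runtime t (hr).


Step 1: E_discharge = eta/100 * E_charge = 88.92/100 * 404.33 = 359.53 Wh
Step 2: t = E_discharge / P = 359.53 / 227.09 = 1.583 hr

1.583 hr


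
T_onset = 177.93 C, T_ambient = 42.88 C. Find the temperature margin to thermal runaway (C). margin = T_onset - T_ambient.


margin = T_onset - T_ambient = 177.93 - 42.88 = 135.05 C

135.05 C


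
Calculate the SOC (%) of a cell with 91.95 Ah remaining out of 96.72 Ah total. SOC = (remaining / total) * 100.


SOC% = 91.95 / 96.72 * 100 = 95.07%

95.07%


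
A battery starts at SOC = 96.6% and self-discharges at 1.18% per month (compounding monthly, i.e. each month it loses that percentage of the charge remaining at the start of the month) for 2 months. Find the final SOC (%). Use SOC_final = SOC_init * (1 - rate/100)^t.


decay = (1 - 1.18/100)^2 = 0.97654
SOC_final = 96.6 * 0.97654 = 94.33%

94.33%


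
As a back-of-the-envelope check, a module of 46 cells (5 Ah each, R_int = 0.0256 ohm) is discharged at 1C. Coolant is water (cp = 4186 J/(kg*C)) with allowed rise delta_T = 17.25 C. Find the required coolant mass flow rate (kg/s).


Step 1: I = 1 * 5 = 5 A
Step 2: Q_cell = I^2 * R = 5^2 * 0.0256 = 0.64 W
Step 3: Q_total = 46 * 0.64 = 29.44 W
Step 4: m_dot = Q_total / (cp * dT) = 29.44 / (4186 * 17.25) = 4.077e-04 kg/s

4.077e-04 kg/s


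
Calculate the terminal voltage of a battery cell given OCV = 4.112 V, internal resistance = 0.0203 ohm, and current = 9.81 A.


V = OCV - I*R = 4.112 - 9.81 * 0.0203 = 3.913 V

3.913 V


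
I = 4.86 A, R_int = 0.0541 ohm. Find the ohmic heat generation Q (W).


Q = I^2 * R = 4.86^2 * 0.0541 = 1.278 W

1.278 W


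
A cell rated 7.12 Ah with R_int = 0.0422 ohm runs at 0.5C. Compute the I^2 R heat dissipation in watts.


Step 1: I = C_rate * capacity = 0.5 * 7.12 = 3.56 A
Step 2: Q = I^2 * R = 3.56^2 * 0.0422 = 12.674 * 0.0422 = 0.5348 W

0.5348 W


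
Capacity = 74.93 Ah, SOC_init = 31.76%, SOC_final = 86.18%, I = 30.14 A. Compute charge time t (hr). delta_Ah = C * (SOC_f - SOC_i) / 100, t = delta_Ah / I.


delta_Ah = 74.93 * (86.18 - 31.76) / 100 = 40.777 Ah
t = delta_Ah / I = 40.777 / 30.14 = 1.353 hr

1.353 hr


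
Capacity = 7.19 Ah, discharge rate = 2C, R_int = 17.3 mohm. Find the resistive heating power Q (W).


Convert: R = 17.3 mohm = 0.0173 ohm
Step 1: I = C_rate * capacity = 2 * 7.19 = 14.38 A
Step 2: Q = I^2 * R = 14.38^2 * 0.0173 = 206.78 * 0.0173 = 3.577 W

3.577 W


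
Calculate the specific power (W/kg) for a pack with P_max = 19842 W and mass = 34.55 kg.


Specific power = 19842 W / 34.55 kg = 574.3 W/kg

574.3 W/kg


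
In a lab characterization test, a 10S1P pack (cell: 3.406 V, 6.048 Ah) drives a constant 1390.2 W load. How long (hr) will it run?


Step 1: E_pack = Ns * V_cell * Np * C_cell = 10 * 3.406 * 1 * 6.048 = 205.99 Wh
Step 2: t = E_pack / P = 205.99 / 1390.2 = 0.1482 hr

0.1482 hr


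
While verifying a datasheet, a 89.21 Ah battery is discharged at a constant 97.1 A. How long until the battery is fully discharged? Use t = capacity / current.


Runtime = 89.21 Ah / 97.1 A = 0.9187 hr

0.9187 hr


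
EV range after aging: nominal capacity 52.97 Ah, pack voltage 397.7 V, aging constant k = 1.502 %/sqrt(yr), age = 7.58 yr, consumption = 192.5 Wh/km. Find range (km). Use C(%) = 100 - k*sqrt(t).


Step 1: capacity retention = 100 - 1.502 * sqrt(7.58) = 100 - 1.502 * 2.7532 = 95.865%
Step 2: C_now = 52.97 * 95.865/100 = 50.78 Ah
Step 3: E_pack = V * C_now = 397.7 * 50.78 = 20195 Wh
Step 4: range = E_pack / consumption = 20195 / 192.5 = 104.9 km

104.9 km


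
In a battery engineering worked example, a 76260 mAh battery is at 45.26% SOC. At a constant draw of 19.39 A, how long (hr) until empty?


Convert: C_total = 76260 mAh = 76.26 Ah
Step 1: remaining = SOC/100 * C_total = 45.26/100 * 76.26 = 34.515 Ah
Step 2: t = remaining / I = 34.515 / 19.39 = 1.780 hr

1.780 hr


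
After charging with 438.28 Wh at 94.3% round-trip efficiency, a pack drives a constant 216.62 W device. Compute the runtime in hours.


Step 1: E_discharge = eta/100 * E_charge = 94.3/100 * 438.28 = 413.3 Wh
Step 2: t = E_discharge / P = 413.3 / 216.62 = 1.908 hr

1.908 hr


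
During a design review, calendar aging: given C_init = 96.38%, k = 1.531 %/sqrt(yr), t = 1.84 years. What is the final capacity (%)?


Step 1: sqrt(1.84 yr) = 1.3565
Step 2: drop = 1.531 * 1.3565 = 2.0768
Step 3: C_final = 96.38 - 2.0768 = 94.30%

94.30%


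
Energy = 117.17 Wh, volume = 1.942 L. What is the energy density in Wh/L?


ED = E / V = 117.17 / 1.942 = 60.33 Wh/L

60.33 Wh/L


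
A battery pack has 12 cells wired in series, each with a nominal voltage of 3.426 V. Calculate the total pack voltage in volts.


With 12 cells in series at 3.426 V each, V_pack = 41.112 V

41.112 V


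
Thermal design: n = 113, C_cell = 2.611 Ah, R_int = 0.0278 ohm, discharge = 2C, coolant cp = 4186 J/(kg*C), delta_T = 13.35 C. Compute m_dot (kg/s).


Step 1: I = 2 * 2.611 = 5.222 A
Step 2: Q_cell = I^2 * R = 5.222^2 * 0.0278 = 0.75809 W
Step 3: Q_total = 113 * 0.75809 = 85.664 W
Step 4: m_dot = Q_total / (cp * dT) = 85.664 / (4186 * 13.35) = 0.001533 kg/s

0.001533 kg/s


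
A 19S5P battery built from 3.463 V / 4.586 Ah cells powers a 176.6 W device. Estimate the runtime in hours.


Step 1: E_pack = Ns * V_cell * Np * C_cell = 19 * 3.463 * 5 * 4.586 = 1508.7 Wh
Step 2: t = E_pack / P = 1508.7 / 176.6 = 8.543 hr

8.543 hr


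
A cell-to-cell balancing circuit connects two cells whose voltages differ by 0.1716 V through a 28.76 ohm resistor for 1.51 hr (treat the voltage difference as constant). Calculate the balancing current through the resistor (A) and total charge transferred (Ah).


First, Ohm's law: I_bal = 0.1716 V / 28.76 ohm = 0.0059666 A
Then Q = I * t = 0.0059666 A * 1.51 hr = 0.009010 Ah

I=0.0059666 A, Q=0.009010 Ah


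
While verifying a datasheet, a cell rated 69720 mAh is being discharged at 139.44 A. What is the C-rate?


Convert: capacity = 69720 mAh = 69.72 Ah
Rearranging: C_rate = 139.44 / 69.72 = 2C

2C


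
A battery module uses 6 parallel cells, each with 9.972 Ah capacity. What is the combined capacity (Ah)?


Parallel capacities add: 6 * 9.972 Ah = 59.832 Ah

59.832 Ah


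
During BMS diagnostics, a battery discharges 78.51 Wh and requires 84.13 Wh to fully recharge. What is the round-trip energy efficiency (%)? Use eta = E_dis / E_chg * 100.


eta_e = E_dis / E_chg * 100 = 78.51 / 84.13 * 100 = 93.32%

93.32%


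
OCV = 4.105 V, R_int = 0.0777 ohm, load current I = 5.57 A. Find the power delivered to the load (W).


Step 1: V_terminal = OCV - I*R = 4.105 - 5.57 * 0.0777 = 3.6722 V
Step 2: P_out = V_terminal * I = 3.6722 * 5.57 = 20.45 W

20.45 W


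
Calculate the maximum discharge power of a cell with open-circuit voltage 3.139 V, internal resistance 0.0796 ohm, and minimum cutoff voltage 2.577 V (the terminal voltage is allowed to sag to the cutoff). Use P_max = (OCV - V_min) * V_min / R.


dV = OCV - V_min = 0.562 V (so I_max = dV / R)
P_max = dV * V_min / R = 0.562 * 2.577 / 0.0796 = 18.19 W

18.19 W


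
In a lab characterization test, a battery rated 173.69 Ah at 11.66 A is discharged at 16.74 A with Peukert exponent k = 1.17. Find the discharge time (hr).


Step 1: t_rated = C / I_rated = 173.69 / 11.66 = 14.896 hr
Step 2: ratio = 11.66 / 16.74 = 0.69654
Step 3: ratio^k = 0.69654^1.17 = 0.65501
Step 4: t = t_rated * ratio^k = 14.896 * 0.65501 = 9.757 hr

9.757 hr


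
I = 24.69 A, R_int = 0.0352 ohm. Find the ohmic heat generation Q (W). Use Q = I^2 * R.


Q = I^2 * R = 24.69^2 * 0.0352 = 21.46 W

21.46 W


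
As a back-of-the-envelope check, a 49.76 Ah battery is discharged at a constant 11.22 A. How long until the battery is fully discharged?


t = capacity / current = 49.76 / 11.22 = 4.435 hr

4.435 hr


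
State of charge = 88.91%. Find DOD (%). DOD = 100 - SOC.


DOD = 100 - SOC = 100 - 88.91 = 11.09%

11.09%


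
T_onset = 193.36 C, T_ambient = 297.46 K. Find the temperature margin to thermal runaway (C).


Convert: T_ambient = 297.46 K = 24.31 C
margin = 193.36 - 24.31 = 169.05 C

169.05 C


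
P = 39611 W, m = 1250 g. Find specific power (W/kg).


Convert: m = 1250 g = 1.25 kg
SP = P / m = 39611 / 1.25 = 31690 W/kg

31690 W/kg


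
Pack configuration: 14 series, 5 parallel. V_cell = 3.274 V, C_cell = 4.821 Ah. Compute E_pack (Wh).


E = Ns * Vcell * Np * Ccell = 14 * 3.274 * 5 * 4.821 = 1105 Wh

1105 Wh


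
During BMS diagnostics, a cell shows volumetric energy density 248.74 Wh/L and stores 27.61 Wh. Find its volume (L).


V = E / ED = 27.61 / 248.74 = 0.1110 L

0.1110 L


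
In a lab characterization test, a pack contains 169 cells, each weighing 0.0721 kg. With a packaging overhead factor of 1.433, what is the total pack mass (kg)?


m_pack = n * m_cell * overhead = 169 * 0.0721 * 1.433 = 17.46 kg

17.46 kg


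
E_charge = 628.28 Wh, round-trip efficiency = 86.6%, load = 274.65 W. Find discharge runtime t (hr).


Step 1: E_discharge = eta/100 * E_charge = 86.6/100 * 628.28 = 544.09 Wh
Step 2: t = E_discharge / P = 544.09 / 274.65 = 1.981 hr

1.981 hr


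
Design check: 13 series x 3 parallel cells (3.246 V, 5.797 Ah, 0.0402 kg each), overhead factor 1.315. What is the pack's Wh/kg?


Step 1: V_pack = 13 * 3.246 = 42.198 V
Step 2: C_pack = 3 * 5.797 = 17.391 Ah
Step 3: E_pack = V_pack * C_pack = 42.198 * 17.391 = 733.87 Wh
Step 4: m_pack = 13 * 3 * 0.0402 * 1.315 = 2.0617 kg
Step 5: ED = E_pack / m_pack = 733.87 / 2.0617 = 356.0 Wh/kg

356.0 Wh/kg


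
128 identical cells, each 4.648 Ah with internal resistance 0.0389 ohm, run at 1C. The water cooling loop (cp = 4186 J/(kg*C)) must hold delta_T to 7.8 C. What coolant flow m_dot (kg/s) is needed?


Step 1: I = 1 * 4.648 = 4.648 A
Step 2: Q_cell = I^2 * R = 4.648^2 * 0.0389 = 0.84039 W
Step 3: Q_total = 128 * 0.84039 = 107.57 W
Step 4: m_dot = Q_total / (cp * dT) = 107.57 / (4186 * 7.8) = 0.003295 kg/s

0.003295 kg/s


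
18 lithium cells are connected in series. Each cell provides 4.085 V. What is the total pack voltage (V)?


Series voltages add: 18 * 4.085 V = 73.53 V

73.53 V


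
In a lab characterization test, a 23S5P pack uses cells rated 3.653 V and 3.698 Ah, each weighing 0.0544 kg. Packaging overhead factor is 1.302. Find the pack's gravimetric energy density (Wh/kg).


Step 1: V_pack = 23 * 3.653 = 84.019 V
Step 2: C_pack = 5 * 3.698 = 18.49 Ah
Step 3: E_pack = V_pack * C_pack = 84.019 * 18.49 = 1553.5 Wh
Step 4: m_pack = 23 * 5 * 0.0544 * 1.302 = 8.1453 kg
Step 5: ED = E_pack / m_pack = 1553.5 / 8.1453 = 190.7 Wh/kg

190.7 Wh/kg


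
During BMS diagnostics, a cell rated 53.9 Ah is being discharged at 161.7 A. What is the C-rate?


Rearranging: C_rate = 161.7 / 53.9 = 3C

3C


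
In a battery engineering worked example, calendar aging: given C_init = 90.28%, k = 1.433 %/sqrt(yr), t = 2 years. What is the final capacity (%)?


sqrt(t) = sqrt(2) = 1.4142
C_final = 90.28 - 1.433 * 1.4142 = 88.25%

88.25%


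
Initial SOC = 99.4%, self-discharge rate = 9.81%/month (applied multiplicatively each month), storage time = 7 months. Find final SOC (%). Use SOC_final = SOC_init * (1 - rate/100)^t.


decay = (1 - 9.81/100)^7 = 0.48541
SOC_final = 99.4 * 0.48541 = 48.25%

48.25%


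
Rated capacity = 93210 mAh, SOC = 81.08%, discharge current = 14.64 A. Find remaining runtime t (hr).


Convert: C_total = 93210 mAh = 93.21 Ah
Step 1: remaining = SOC/100 * C_total = 81.08/100 * 93.21 = 75.575 Ah
Step 2: t = remaining / I = 75.575 / 14.64 = 5.162 hr

5.162 hr


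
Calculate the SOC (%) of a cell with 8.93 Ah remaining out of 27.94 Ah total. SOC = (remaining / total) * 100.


SOC% = 8.93 / 27.94 * 100 = 31.96%

31.96%


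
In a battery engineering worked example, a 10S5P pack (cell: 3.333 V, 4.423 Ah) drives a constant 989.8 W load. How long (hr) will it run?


Step 1: E_pack = Ns * V_cell * Np * C_cell = 10 * 3.333 * 5 * 4.423 = 737.09 Wh
Step 2: t = E_pack / P = 737.09 / 989.8 = 0.7447 hr

0.7447 hr


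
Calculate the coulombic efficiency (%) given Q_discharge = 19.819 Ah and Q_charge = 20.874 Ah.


eta_c = Q_dis / Q_chg * 100 = 19.819 / 20.874 * 100 = 94.95%

94.95%


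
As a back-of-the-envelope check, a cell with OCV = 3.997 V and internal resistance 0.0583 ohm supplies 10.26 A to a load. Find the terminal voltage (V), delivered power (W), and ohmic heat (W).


Step 1: V_terminal = OCV - I*R = 3.997 - 10.26 * 0.0583 = 3.3988 V
Step 2: P_out = V_terminal * I = 3.3988 * 10.26 = 34.87 W
Step 3: Q = I^2 * R = 10.26^2 * 0.0583 = 6.137 W

V=3.3988 V, P=34.87 W, Q=6.137 W


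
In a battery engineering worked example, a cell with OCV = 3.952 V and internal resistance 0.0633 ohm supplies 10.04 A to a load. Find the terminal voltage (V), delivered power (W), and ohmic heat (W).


Step 1: V_terminal = OCV - I*R = 3.952 - 10.04 * 0.0633 = 3.3165 V
Step 2: P_out = V_terminal * I = 3.3165 * 10.04 = 33.30 W
Step 3: Q = I^2 * R = 10.04^2 * 0.0633 = 6.381 W

V=3.3165 V, P=33.30 W, Q=6.381 W


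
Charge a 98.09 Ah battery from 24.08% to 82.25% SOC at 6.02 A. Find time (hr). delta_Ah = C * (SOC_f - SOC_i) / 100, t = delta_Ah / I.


Step 1: dSOC = 82.25% - 24.08% = 58.17%
Step 2: delta_Ah = 98.09 * 58.17 / 100 = 57.059 Ah
Step 3: t = 57.059 / 6.02 = 9.478 hr

9.478 hr


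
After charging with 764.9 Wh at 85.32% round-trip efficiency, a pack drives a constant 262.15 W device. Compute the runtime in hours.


Step 1: E_discharge = eta/100 * E_charge = 85.32/100 * 764.9 = 652.61 Wh
Step 2: t = E_discharge / P = 652.61 / 262.15 = 2.489 hr

2.489 hr


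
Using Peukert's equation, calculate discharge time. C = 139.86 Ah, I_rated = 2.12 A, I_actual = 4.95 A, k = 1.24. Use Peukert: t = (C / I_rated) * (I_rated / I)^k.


t_rated = C / I_rated = 139.86 / 2.12 = 65.972 hr
(I_rated/I)^k = (0.42828)^1.24 = 0.34942
t = t_rated * (I_rated/I)^k = 65.972 * 0.34942 = 23.05 hr

23.05 hr


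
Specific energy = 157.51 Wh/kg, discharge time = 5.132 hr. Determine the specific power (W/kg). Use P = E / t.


Specific power = 157.51 Wh/kg / 5.132 hr = 30.69 W/kg

30.69 W/kg


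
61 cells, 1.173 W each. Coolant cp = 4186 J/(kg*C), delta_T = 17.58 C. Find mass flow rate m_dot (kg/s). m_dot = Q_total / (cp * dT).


Step 1: Total heat Q = 61 * 1.173 W = 71.553 W
Step 2: denom = cp * dT = 4186 * 17.58 = 73590
Step 3: m_dot = 71.553 / 73590 = 9.723e-04 kg/s

9.723e-04 kg/s


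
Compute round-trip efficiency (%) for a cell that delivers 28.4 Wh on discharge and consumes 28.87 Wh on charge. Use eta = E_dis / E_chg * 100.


eta_e = E_dis / E_chg * 100 = 28.4 / 28.87 * 100 = 98.37%

98.37%


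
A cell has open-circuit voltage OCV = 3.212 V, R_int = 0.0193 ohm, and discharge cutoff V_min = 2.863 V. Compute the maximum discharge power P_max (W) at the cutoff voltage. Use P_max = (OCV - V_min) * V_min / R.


dV = OCV - V_min = 0.349 V (so I_max = dV / R)
P_max = dV * V_min / R = 0.349 * 2.863 / 0.0193 = 51.77 W

51.77 W


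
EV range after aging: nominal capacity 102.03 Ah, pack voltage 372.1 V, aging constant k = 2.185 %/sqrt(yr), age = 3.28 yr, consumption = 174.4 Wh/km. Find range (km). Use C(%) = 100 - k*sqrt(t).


Step 1: capacity retention = 100 - 2.185 * sqrt(3.28) = 100 - 2.185 * 1.8111 = 96.043%
Step 2: C_now = 102.03 * 96.043/100 = 97.993 Ah
Step 3: E_pack = V * C_now = 372.1 * 97.993 = 36463 Wh
Step 4: range = E_pack / consumption = 36463 / 174.4 = 209.1 km

209.1 km


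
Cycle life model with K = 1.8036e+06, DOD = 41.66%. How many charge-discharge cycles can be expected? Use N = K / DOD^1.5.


DOD^1.5 = 268.89
N = K / DOD^1.5 = 1.8036e+06 / 268.89 = 6708

6708 cycles


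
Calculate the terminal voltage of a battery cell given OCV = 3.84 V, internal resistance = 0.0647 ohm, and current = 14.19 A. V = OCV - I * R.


IR drop = 14.19 * 0.0647 = 0.91809 V
V = 3.84 - 0.91809 = 2.922 V

2.922 V


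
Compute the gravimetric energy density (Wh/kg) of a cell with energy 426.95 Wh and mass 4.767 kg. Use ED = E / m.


ED = E / m = 426.95 / 4.767 = 89.56 Wh/kg

89.56 Wh/kg


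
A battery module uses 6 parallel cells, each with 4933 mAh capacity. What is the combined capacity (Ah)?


Convert: C_cell = 4933 mAh = 4.933 Ah
C_total = 6 * 4.933 = 29.598 Ah

29.598 Ah


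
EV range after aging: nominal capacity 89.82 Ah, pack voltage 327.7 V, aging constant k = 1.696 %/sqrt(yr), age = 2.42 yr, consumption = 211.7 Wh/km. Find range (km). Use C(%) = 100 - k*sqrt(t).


Step 1: capacity retention = 100 - 1.696 * sqrt(2.42) = 100 - 1.696 * 1.5556 = 97.362%
Step 2: C_now = 89.82 * 97.362/100 = 87.451 Ah
Step 3: E_pack = V * C_now = 327.7 * 87.451 = 28658 Wh
Step 4: range = E_pack / consumption = 28658 / 211.7 = 135.4 km

135.4 km


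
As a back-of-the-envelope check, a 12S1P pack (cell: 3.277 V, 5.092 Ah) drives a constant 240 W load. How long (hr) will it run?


Step 1: E_pack = Ns * V_cell * Np * C_cell = 12 * 3.277 * 1 * 5.092 = 200.24 Wh
Step 2: t = E_pack / P = 200.24 / 240 = 0.8343 hr

0.8343 hr
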